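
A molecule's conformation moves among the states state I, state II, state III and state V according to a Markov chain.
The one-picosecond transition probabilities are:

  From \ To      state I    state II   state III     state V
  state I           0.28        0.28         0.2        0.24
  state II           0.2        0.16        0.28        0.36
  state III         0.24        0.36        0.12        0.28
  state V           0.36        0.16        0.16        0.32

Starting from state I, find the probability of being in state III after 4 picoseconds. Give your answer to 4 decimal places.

Propagate the distribution vector 4 picoseconds from state I.
After 0 picoseconds: (1.0000, 0.0000, 0.0000, 0.0000)
After 1 picosecond: (0.2800, 0.2800, 0.2000, 0.2400)
After 2 picoseconds: (0.2688, 0.2336, 0.1968, 0.3008)
After 3 picoseconds: (0.2775, 0.2316, 0.1909, 0.3000)
After 4 picoseconds: (0.2778, 0.2315, 0.1913, 0.2994)
P(in state III after 4 picoseconds) = 0.1913

0.1913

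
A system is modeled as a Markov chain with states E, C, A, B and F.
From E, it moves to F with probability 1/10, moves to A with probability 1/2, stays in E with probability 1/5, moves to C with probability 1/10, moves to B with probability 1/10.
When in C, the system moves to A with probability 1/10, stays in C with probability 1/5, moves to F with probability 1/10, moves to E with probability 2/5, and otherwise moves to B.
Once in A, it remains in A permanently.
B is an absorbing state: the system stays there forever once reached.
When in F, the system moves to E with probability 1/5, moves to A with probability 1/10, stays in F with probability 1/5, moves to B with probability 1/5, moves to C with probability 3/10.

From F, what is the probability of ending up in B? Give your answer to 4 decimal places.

Let h(s) be the probability of absorption at B starting from transient state s. Then h(B) = 1 and h(A) = 0. By first-step analysis:
h(E) = 0.2·h(E) + 0.1·h(C) + 0.5·0 + 0.1·1 + 0.1·h(F)
h(C) = 0.4·h(E) + 0.2·h(C) + 0.1·0 + 0.2·1 + 0.1·h(F)
h(F) = 0.2·h(E) + 0.3·h(C) + 0.1·0 + 0.2·1 + 0.2·h(F)
Solving: h(E) = 0.2371, h(C) = 0.4272, h(F) = 0.4695.
Starting from F, the probability is 0.4695.

0.4695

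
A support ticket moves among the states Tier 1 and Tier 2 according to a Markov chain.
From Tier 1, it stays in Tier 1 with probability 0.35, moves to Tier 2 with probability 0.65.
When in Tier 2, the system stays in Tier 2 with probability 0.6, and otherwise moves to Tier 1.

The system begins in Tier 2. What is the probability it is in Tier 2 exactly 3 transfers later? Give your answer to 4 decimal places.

Propagate the distribution vector 3 transfers from Tier 2.
After 0 transfers: (0.0000, 1.0000)
After 1 transfer: (0.4000, 0.6000)
After 2 transfers: (0.3800, 0.6200)
After 3 transfers: (0.3810, 0.6190)
P(in Tier 2 after 3 transfers) = 0.6190

0.6190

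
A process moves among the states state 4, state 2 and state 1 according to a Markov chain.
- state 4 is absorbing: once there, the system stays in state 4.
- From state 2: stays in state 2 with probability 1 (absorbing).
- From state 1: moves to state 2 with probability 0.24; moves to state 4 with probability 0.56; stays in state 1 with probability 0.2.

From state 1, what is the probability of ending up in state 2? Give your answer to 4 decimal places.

0.3000

Let h(s) be the probability of absorption at state 2 starting from transient state s. Then h(state 2) = 1 and h(state 4) = 0. By first-step analysis:
h(state 1) = 0.56·0 + 0.24·1 + 0.2·h(state 1)
Solving: h(state 1) = 0.3000.
Starting from state 1, the probability is 0.3000.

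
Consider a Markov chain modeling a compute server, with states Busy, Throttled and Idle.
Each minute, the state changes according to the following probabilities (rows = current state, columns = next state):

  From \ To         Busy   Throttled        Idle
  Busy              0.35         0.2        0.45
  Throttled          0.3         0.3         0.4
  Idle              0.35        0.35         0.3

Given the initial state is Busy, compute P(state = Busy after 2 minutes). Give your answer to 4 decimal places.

0.3400

Sum over the intermediate state after 1 minute:
P = P(Busy→Busy)·P(Busy→Busy) + P(Busy→Throttled)·P(Throttled→Busy) + P(Busy→Idle)·P(Idle→Busy)
  = 0.35×0.35 + 0.2×0.3 + 0.45×0.35
  = 0.1225 + 0.0600 + 0.1575 = 0.3400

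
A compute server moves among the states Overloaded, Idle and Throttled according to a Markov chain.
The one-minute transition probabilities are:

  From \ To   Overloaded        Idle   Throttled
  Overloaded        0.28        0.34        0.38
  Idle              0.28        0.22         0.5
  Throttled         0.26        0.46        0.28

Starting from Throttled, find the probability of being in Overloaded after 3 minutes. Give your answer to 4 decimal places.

Propagate the distribution vector 3 minutes from Throttled.
After 0 minutes: (0.0000, 0.0000, 1.0000)
After 1 minute: (0.2600, 0.4600, 0.2800)
After 2 minutes: (0.2744, 0.3184, 0.4072)
After 3 minutes: (0.2719, 0.3507, 0.3775)
P(in Overloaded after 3 minutes) = 0.2719

0.2719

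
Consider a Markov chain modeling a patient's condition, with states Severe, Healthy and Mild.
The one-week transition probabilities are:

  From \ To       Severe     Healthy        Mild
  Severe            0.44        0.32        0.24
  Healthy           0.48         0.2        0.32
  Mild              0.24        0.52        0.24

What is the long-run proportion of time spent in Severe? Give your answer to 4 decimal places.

0.4000

Let the stationary distribution be π with π = πP and π_1 + π_2 + π_3 = 1.
π_1 = 0.44·π_1 + 0.48·π_2 + 0.24·π_3
π_2 = 0.32·π_1 + 0.2·π_2 + 0.52·π_3
Solving with the normalization constraint gives π = (0.4000, 0.3333, 0.2667).
So the stationary probability of Severe is 0.4000.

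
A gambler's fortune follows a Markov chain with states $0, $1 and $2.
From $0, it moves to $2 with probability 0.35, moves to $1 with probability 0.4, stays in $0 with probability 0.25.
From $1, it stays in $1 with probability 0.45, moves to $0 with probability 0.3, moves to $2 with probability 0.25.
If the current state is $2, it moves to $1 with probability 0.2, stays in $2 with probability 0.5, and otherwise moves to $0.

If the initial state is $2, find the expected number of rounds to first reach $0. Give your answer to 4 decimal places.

Let t(s) be the expected number of rounds to first reach $0 from state s, with t($0) = 0. Conditioning on the first round:
t($1) = 1 + 0.45·t($1) + 0.25·t($2)
t($2) = 1 + 0.2·t($1) + 0.5·t($2)
Solving: t($1) = 3.3333, t($2) = 3.3333.
Expected rounds from $2 to $0: 3.3333.

3.3333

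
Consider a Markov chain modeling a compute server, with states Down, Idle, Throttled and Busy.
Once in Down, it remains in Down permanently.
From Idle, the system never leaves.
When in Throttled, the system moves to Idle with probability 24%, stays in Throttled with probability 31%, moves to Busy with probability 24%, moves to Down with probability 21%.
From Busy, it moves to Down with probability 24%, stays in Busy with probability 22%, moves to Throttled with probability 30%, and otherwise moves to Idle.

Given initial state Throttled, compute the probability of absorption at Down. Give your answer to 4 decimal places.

0.4749

Let h(s) be the probability of absorption at Down starting from transient state s. Then h(Down) = 1 and h(Idle) = 0. By first-step analysis:
h(Throttled) = 0.21·1 + 0.24·0 + 0.31·h(Throttled) + 0.24·h(Busy)
h(Busy) = 0.24·1 + 0.24·0 + 0.3·h(Throttled) + 0.22·h(Busy)
Solving: h(Throttled) = 0.4749, h(Busy) = 0.4903.
Starting from Throttled, the probability is 0.4749.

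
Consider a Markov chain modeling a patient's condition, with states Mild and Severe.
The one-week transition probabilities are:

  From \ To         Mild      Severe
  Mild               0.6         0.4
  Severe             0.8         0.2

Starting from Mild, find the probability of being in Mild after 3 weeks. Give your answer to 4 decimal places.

Propagate the distribution vector 3 weeks from Mild.
After 0 weeks: (1.0000, 0.0000)
After 1 week: (0.6000, 0.4000)
After 2 weeks: (0.6800, 0.3200)
After 3 weeks: (0.6640, 0.3360)
P(in Mild after 3 weeks) = 0.6640

0.6640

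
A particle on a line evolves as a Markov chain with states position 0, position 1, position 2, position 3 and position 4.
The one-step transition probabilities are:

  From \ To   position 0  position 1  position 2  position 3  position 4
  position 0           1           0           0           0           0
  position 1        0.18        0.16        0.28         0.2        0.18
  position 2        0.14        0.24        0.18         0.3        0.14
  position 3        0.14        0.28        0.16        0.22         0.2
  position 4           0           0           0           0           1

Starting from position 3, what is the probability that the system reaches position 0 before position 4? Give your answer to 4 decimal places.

0.4492

Let h(s) be the probability of absorption at position 0 starting from transient state s. Then h(position 0) = 1 and h(position 4) = 0. By first-step analysis:
h(position 1) = 0.18·1 + 0.16·h(position 1) + 0.28·h(position 2) + 0.2·h(position 3) + 0.18·0
h(position 2) = 0.14·1 + 0.24·h(position 1) + 0.18·h(position 2) + 0.3·h(position 3) + 0.14·0
h(position 3) = 0.14·1 + 0.28·h(position 1) + 0.16·h(position 2) + 0.22·h(position 3) + 0.2·0
Solving: h(position 1) = 0.4798, h(position 2) = 0.4755, h(position 3) = 0.4492.
Starting from position 3, the probability is 0.4492.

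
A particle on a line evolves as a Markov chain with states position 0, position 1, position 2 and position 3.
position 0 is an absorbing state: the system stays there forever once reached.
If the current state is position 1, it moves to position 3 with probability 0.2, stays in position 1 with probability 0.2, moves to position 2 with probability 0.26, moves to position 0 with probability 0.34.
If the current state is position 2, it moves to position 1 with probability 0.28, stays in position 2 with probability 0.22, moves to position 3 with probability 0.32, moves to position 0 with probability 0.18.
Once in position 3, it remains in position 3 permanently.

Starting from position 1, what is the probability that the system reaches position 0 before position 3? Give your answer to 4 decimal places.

0.5660

Let h(s) be the probability of absorption at position 0 starting from transient state s. Then h(position 0) = 1 and h(position 3) = 0. By first-step analysis:
h(position 1) = 0.34·1 + 0.2·h(position 1) + 0.26·h(position 2) + 0.2·0
h(position 2) = 0.18·1 + 0.28·h(position 1) + 0.22·h(position 2) + 0.32·0
Solving: h(position 1) = 0.5660, h(position 2) = 0.4340.
Starting from position 1, the probability is 0.5660.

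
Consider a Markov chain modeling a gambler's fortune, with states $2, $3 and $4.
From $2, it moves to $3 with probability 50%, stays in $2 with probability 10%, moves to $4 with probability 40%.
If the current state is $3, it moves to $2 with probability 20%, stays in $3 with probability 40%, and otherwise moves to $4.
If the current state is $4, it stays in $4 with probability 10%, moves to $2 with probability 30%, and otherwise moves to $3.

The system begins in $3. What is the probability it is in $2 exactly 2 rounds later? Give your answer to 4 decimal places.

Sum over the intermediate state after 1 round:
P = P($3→$2)·P($2→$2) + P($3→$3)·P($3→$2) + P($3→$4)·P($4→$2)
  = 0.2×0.1 + 0.4×0.2 + 0.4×0.3
  = 0.0200 + 0.0800 + 0.1200 = 0.2200

0.2200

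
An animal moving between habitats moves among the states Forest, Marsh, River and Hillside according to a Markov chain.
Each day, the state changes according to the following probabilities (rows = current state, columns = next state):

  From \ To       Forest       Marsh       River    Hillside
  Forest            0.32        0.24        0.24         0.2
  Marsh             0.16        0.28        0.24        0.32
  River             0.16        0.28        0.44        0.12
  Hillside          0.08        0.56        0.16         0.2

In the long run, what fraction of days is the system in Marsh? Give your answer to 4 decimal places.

Let the stationary distribution be π with π = πP and π_1 + π_2 + π_3 + π_4 = 1.
π_1 = 0.32·π_1 + 0.16·π_2 + 0.16·π_3 + 0.08·π_4
π_2 = 0.24·π_1 + 0.28·π_2 + 0.28·π_3 + 0.56·π_4
π_3 = 0.24·π_1 + 0.24·π_2 + 0.44·π_3 + 0.16·π_4
Solving with the normalization constraint gives π = (0.1697, 0.3342, 0.2782, 0.2178).
So the stationary probability of Marsh is 0.3342.

0.3342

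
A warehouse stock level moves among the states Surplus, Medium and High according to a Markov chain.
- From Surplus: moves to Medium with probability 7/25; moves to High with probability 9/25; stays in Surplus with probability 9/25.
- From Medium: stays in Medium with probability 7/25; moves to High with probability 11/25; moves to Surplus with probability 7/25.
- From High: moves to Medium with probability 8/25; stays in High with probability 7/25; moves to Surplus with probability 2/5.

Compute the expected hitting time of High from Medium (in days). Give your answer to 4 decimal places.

Let t(s) be the expected number of days to first reach High from state s, with t(High) = 0. Conditioning on the first day:
t(Surplus) = 1 + 0.36·t(Surplus) + 0.28·t(Medium)
t(Medium) = 1 + 0.28·t(Surplus) + 0.28·t(Medium)
Solving: t(Surplus) = 2.6151, t(Medium) = 2.4059.
Expected days from Medium to High: 2.4059.

2.4059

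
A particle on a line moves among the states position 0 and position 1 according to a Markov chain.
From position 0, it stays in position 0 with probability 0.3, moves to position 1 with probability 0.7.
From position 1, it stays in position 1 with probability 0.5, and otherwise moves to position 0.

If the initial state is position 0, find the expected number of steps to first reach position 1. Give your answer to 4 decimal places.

Let t(s) be the expected number of steps to first reach position 1 from state s, with t(position 1) = 0. Conditioning on the first step:
t(position 0) = 1 + 0.3·t(position 0)
Solving: t(position 0) = 1.4286.
Expected steps from position 0 to position 1: 1.4286.

1.4286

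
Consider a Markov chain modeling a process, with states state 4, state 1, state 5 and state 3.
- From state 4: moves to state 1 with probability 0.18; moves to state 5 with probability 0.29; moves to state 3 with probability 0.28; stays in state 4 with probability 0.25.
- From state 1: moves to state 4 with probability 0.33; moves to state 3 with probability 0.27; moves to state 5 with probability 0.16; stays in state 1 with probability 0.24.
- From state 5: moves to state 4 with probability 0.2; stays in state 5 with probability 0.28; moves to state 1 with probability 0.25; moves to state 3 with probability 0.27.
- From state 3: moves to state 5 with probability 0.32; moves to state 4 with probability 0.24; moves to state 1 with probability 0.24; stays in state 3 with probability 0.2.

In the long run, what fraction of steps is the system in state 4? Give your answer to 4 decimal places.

0.2524

Let the stationary distribution be π with π = πP and π_1 + π_2 + π_3 + π_4 = 1.
π_1 = 0.25·π_1 + 0.33·π_2 + 0.2·π_3 + 0.24·π_4
π_2 = 0.18·π_1 + 0.24·π_2 + 0.25·π_3 + 0.24·π_4
π_3 = 0.29·π_1 + 0.16·π_2 + 0.28·π_3 + 0.32·π_4
Solving with the normalization constraint gives π = (0.2524, 0.2275, 0.2654, 0.2547).
So the stationary probability of state 4 is 0.2524.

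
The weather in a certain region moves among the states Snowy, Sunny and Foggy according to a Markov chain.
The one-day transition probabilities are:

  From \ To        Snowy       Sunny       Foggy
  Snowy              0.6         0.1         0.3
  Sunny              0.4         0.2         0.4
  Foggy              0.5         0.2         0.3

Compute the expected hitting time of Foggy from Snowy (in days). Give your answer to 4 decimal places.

3.2143

Let t(s) be the expected number of days to first reach Foggy from state s, with t(Foggy) = 0. Conditioning on the first day:
t(Snowy) = 1 + 0.6·t(Snowy) + 0.1·t(Sunny)
t(Sunny) = 1 + 0.4·t(Snowy) + 0.2·t(Sunny)
Solving: t(Snowy) = 3.2143, t(Sunny) = 2.8571.
Expected days from Snowy to Foggy: 3.2143.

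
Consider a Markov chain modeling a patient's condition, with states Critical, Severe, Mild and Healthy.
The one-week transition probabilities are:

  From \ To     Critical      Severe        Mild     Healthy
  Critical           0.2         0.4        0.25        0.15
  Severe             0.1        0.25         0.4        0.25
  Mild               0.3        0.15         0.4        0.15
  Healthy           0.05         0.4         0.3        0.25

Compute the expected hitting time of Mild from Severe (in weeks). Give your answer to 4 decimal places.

Let t(s) be the expected number of weeks to first reach Mild from state s, with t(Mild) = 0. Conditioning on the first week:
t(Critical) = 1 + 0.2·t(Critical) + 0.4·t(Severe) + 0.15·t(Healthy)
t(Severe) = 1 + 0.1·t(Critical) + 0.25·t(Severe) + 0.25·t(Healthy)
t(Healthy) = 1 + 0.05·t(Critical) + 0.4·t(Severe) + 0.25·t(Healthy)
Solving: t(Critical) = 3.2006, t(Severe) = 2.7677, t(Healthy) = 3.0228.
Expected weeks from Severe to Mild: 2.7677.

2.7677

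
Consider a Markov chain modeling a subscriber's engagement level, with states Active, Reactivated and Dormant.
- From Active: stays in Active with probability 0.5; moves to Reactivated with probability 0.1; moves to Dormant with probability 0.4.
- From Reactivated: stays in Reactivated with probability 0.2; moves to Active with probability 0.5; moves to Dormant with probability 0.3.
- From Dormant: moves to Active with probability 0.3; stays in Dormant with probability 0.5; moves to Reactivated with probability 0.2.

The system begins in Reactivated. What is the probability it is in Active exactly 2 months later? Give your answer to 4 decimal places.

0.4400

Sum over the intermediate state after 1 month:
P = P(Reactivated→Active)·P(Active→Active) + P(Reactivated→Reactivated)·P(Reactivated→Active) + P(Reactivated→Dormant)·P(Dormant→Active)
  = 0.5×0.5 + 0.2×0.5 + 0.3×0.3
  = 0.2500 + 0.1000 + 0.0900 = 0.4400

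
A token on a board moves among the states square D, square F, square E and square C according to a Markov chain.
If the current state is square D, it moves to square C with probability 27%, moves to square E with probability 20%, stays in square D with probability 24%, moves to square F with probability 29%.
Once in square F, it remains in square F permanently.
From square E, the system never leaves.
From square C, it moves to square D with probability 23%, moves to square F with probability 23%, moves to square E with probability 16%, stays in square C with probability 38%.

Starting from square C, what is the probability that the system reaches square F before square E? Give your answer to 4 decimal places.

0.5903

Let h(s) be the probability of absorption at square F starting from transient state s. Then h(square F) = 1 and h(square E) = 0. By first-step analysis:
h(square D) = 0.24·h(square D) + 0.29·1 + 0.2·0 + 0.27·h(square C)
h(square C) = 0.23·h(square D) + 0.23·1 + 0.16·0 + 0.38·h(square C)
Solving: h(square D) = 0.5913, h(square C) = 0.5903.
Starting from square C, the probability is 0.5903.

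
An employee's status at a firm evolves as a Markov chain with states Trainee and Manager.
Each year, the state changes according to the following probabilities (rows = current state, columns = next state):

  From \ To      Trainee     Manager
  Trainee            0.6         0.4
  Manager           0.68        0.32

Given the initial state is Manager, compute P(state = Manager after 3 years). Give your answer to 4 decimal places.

0.3700

Propagate the distribution vector 3 years from Manager.
After 0 years: (0.0000, 1.0000)
After 1 year: (0.6800, 0.3200)
After 2 years: (0.6256, 0.3744)
After 3 years: (0.6300, 0.3700)
P(in Manager after 3 years) = 0.3700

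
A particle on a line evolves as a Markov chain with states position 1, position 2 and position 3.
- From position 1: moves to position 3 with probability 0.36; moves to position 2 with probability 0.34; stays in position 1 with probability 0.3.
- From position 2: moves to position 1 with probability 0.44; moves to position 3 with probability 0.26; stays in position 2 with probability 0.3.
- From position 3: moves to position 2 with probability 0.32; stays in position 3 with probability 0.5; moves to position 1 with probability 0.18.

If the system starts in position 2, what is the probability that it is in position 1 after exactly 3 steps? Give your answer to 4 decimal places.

0.3012

Propagate the distribution vector 3 steps from position 2.
After 0 steps: (0.0000, 1.0000, 0.0000)
After 1 step: (0.4400, 0.3000, 0.2600)
After 2 steps: (0.3108, 0.3228, 0.3664)
After 3 steps: (0.3012, 0.3198, 0.3790)
P(in position 1 after 3 steps) = 0.3012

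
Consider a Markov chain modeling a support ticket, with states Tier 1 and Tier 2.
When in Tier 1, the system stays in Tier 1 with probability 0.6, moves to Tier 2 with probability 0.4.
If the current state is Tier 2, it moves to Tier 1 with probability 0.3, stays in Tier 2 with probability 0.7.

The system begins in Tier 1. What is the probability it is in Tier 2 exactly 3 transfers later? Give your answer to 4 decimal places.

Propagate the distribution vector 3 transfers from Tier 1.
After 0 transfers: (1.0000, 0.0000)
After 1 transfer: (0.6000, 0.4000)
After 2 transfers: (0.4800, 0.5200)
After 3 transfers: (0.4440, 0.5560)
P(in Tier 2 after 3 transfers) = 0.5560

0.5560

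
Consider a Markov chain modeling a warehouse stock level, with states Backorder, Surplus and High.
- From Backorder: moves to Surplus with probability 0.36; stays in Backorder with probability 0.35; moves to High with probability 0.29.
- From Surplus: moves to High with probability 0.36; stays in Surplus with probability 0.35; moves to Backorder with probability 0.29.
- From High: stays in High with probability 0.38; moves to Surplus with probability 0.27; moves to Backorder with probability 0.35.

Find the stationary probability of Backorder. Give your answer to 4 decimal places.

0.3305

Let the stationary distribution be π with π = πP and π_1 + π_2 + π_3 = 1.
π_1 = 0.35·π_1 + 0.29·π_2 + 0.35·π_3
π_2 = 0.36·π_1 + 0.35·π_2 + 0.27·π_3
Solving with the normalization constraint gives π = (0.3305, 0.3258, 0.3437).
So the stationary probability of Backorder is 0.3305.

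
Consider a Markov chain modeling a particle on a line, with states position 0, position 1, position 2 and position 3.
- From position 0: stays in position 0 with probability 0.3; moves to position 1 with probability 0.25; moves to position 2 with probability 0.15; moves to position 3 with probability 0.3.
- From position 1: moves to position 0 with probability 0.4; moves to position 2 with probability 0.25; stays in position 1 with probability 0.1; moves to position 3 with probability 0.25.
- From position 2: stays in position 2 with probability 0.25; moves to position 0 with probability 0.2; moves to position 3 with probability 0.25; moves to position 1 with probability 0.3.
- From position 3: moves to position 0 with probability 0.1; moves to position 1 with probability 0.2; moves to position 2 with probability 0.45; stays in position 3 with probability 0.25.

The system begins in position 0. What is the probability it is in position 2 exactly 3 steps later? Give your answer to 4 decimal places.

0.2780

Propagate the distribution vector 3 steps from position 0.
After 0 steps: (1.0000, 0.0000, 0.0000, 0.0000)
After 1 step: (0.3000, 0.2500, 0.1500, 0.3000)
After 2 steps: (0.2500, 0.2050, 0.2800, 0.2650)
After 3 steps: (0.2395, 0.2200, 0.2780, 0.2625)
P(in position 2 after 3 steps) = 0.2780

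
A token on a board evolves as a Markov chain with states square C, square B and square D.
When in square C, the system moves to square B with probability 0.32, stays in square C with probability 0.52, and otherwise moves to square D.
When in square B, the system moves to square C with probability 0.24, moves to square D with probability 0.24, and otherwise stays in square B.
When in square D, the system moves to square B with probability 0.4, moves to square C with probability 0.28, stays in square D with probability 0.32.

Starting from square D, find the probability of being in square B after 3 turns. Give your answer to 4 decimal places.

0.4246

Propagate the distribution vector 3 turns from square D.
After 0 turns: (0.0000, 0.0000, 1.0000)
After 1 turn: (0.2800, 0.4000, 0.3200)
After 2 turns: (0.3312, 0.4256, 0.2432)
After 3 turns: (0.3425, 0.4246, 0.2330)
P(in square B after 3 turns) = 0.4246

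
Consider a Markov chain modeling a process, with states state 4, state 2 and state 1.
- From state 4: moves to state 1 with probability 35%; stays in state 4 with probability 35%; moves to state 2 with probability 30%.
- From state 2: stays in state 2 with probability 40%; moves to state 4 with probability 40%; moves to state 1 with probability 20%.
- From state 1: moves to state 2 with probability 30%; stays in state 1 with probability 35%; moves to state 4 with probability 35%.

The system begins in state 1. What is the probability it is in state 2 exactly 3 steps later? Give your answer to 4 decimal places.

0.3330

Propagate the distribution vector 3 steps from state 1.
After 0 steps: (0.0000, 0.0000, 1.0000)
After 1 step: (0.3500, 0.3000, 0.3500)
After 2 steps: (0.3650, 0.3300, 0.3050)
After 3 steps: (0.3665, 0.3330, 0.3005)
P(in state 2 after 3 steps) = 0.3330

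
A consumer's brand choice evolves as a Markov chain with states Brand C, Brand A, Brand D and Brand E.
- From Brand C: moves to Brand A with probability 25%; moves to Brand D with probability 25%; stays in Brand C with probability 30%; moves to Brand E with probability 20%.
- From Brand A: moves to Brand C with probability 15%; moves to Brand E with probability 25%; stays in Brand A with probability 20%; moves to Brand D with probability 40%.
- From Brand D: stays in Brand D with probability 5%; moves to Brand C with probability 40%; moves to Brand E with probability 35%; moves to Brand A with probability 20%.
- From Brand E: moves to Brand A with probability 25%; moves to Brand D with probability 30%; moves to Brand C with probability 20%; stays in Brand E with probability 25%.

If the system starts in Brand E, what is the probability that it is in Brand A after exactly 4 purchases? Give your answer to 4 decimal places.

Propagate the distribution vector 4 purchases from Brand E.
After 0 purchases: (0.0000, 0.0000, 0.0000, 1.0000)
After 1 purchase: (0.2000, 0.2500, 0.3000, 0.2500)
After 2 purchases: (0.2675, 0.2225, 0.2400, 0.2700)
After 3 purchases: (0.2636, 0.2269, 0.2489, 0.2606)
After 4 purchases: (0.2648, 0.2262, 0.2473, 0.2617)
P(in Brand A after 4 purchases) = 0.2262

0.2262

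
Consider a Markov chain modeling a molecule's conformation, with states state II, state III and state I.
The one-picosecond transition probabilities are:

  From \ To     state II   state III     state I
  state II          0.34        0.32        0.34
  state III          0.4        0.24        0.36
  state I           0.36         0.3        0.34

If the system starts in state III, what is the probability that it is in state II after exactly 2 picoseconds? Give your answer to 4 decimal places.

0.3616

Sum over the intermediate state after 1 picosecond:
P = P(state III→state II)·P(state II→state II) + P(state III→state III)·P(state III→state II) + P(state III→state I)·P(state I→state II)
  = 0.4×0.34 + 0.24×0.4 + 0.36×0.36
  = 0.1360 + 0.0960 + 0.1296 = 0.3616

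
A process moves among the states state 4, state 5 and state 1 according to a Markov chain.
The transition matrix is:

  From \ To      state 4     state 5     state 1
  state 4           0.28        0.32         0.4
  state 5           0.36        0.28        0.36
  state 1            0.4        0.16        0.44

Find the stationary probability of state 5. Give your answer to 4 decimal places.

0.2452

Let the stationary distribution be π with π = πP and π_1 + π_2 + π_3 = 1.
π_1 = 0.28·π_1 + 0.36·π_2 + 0.4·π_3
π_2 = 0.32·π_1 + 0.28·π_2 + 0.16·π_3
Solving with the normalization constraint gives π = (0.3484, 0.2452, 0.4065).
So the stationary probability of state 5 is 0.2452.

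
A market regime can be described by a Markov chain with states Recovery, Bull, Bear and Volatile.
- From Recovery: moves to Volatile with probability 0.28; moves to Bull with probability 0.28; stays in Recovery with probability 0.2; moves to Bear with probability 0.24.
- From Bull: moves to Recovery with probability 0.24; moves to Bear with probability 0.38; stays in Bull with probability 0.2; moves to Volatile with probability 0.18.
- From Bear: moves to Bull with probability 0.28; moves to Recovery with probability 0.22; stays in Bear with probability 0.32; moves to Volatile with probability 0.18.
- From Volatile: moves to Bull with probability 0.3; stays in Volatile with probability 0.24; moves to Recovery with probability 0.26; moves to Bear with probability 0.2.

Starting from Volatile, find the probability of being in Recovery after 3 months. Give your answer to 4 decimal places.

0.2294

Propagate the distribution vector 3 months from Volatile.
After 0 months: (0.0000, 0.0000, 0.0000, 1.0000)
After 1 month: (0.2600, 0.3000, 0.2000, 0.2400)
After 2 months: (0.2304, 0.2608, 0.2884, 0.2204)
After 3 months: (0.2294, 0.2635, 0.2908, 0.2163)
P(in Recovery after 3 months) = 0.2294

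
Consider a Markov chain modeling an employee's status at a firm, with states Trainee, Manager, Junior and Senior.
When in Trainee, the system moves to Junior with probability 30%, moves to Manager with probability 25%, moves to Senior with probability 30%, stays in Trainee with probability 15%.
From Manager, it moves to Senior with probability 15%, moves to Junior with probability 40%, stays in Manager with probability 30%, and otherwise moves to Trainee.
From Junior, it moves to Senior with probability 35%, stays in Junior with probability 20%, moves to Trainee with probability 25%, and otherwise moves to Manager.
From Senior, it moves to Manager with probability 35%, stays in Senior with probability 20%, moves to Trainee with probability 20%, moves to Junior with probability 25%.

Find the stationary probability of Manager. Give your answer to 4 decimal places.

Let the stationary distribution be π with π = πP and π_1 + π_2 + π_3 + π_4 = 1.
π_1 = 0.15·π_1 + 0.15·π_2 + 0.25·π_3 + 0.2·π_4
π_2 = 0.25·π_1 + 0.3·π_2 + 0.2·π_3 + 0.35·π_4
π_3 = 0.3·π_1 + 0.4·π_2 + 0.2·π_3 + 0.25·π_4
Solving with the normalization constraint gives π = (0.1911, 0.2742, 0.2864, 0.2483).
So the stationary probability of Manager is 0.2742.

0.2742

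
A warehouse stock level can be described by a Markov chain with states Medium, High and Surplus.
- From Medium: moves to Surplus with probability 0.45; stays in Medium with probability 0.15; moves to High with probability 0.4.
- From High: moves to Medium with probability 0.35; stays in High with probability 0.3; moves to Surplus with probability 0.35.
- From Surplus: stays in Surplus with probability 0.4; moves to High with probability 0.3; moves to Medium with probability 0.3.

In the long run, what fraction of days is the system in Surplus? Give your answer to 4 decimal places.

0.3974

Let the stationary distribution be π with π = πP and π_1 + π_2 + π_3 = 1.
π_1 = 0.15·π_1 + 0.35·π_2 + 0.3·π_3
π_2 = 0.4·π_1 + 0.3·π_2 + 0.3·π_3
Solving with the normalization constraint gives π = (0.2751, 0.3275, 0.3974).
So the stationary probability of Surplus is 0.3974.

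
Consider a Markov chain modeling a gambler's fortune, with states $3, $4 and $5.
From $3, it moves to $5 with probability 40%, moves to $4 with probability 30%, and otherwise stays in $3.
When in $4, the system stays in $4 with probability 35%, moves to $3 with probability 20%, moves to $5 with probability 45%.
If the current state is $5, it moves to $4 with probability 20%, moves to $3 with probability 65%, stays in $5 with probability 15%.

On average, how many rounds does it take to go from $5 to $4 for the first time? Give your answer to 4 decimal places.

4.0299

Let t(s) be the expected number of rounds to first reach $4 from state s, with t($4) = 0. Conditioning on the first round:
t($3) = 1 + 0.3·t($3) + 0.4·t($5)
t($5) = 1 + 0.65·t($3) + 0.15·t($5)
Solving: t($3) = 3.7313, t($5) = 4.0299.
Expected rounds from $5 to $4: 4.0299.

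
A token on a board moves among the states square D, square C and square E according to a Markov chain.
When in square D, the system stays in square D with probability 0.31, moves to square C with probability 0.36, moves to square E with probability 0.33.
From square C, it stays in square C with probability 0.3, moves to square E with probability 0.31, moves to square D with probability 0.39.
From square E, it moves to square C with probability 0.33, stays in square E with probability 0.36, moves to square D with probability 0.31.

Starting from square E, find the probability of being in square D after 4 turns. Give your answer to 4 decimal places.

Propagate the distribution vector 4 turns from square E.
After 0 turns: (0.0000, 0.0000, 1.0000)
After 1 turn: (0.3100, 0.3300, 0.3600)
After 2 turns: (0.3364, 0.3294, 0.3342)
After 3 turns: (0.3364, 0.3302, 0.3334)
After 4 turns: (0.3364, 0.3302, 0.3334)
P(in square D after 4 turns) = 0.3364

0.3364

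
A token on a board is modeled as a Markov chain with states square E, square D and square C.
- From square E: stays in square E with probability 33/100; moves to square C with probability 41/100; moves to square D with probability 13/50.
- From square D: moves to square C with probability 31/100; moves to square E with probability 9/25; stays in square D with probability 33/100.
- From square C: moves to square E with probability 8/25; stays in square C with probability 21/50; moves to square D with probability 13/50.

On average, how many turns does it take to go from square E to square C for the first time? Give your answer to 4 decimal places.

Let t(s) be the expected number of turns to first reach square C from state s, with t(square C) = 0. Conditioning on the first turn:
t(square E) = 1 + 0.33·t(square E) + 0.26·t(square D)
t(square D) = 1 + 0.36·t(square E) + 0.33·t(square D)
Solving: t(square E) = 2.6175, t(square D) = 2.8990.
Expected turns from square E to square C: 2.6175.

2.6175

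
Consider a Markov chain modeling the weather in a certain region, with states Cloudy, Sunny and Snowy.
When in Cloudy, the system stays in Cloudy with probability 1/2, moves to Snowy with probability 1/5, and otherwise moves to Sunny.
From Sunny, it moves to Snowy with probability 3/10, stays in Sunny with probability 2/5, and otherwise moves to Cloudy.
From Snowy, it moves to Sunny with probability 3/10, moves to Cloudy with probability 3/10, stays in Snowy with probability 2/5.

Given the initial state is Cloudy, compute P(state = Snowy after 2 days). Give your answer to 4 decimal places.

Sum over the intermediate state after 1 day:
P = P(Cloudy→Cloudy)·P(Cloudy→Snowy) + P(Cloudy→Sunny)·P(Sunny→Snowy) + P(Cloudy→Snowy)·P(Snowy→Snowy)
  = 0.5×0.2 + 0.3×0.3 + 0.2×0.4
  = 0.1000 + 0.0900 + 0.0800 = 0.2700

0.2700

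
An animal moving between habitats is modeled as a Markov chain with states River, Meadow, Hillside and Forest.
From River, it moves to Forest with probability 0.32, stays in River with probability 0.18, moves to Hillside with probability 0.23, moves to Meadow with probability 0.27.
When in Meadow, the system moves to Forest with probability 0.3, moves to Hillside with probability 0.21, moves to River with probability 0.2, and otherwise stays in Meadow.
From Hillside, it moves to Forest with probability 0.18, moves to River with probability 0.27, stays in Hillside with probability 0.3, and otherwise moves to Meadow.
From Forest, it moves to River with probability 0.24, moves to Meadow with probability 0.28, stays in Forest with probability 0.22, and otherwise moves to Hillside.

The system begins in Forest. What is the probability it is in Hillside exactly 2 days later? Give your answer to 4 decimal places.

Propagate the distribution vector 2 days from Forest.
After 0 days: (0.0000, 0.0000, 0.0000, 1.0000)
After 1 day: (0.2400, 0.2800, 0.2600, 0.2200)
After 2 days: (0.2222, 0.2726, 0.2492, 0.2560)
P(in Hillside after 2 days) = 0.2492

0.2492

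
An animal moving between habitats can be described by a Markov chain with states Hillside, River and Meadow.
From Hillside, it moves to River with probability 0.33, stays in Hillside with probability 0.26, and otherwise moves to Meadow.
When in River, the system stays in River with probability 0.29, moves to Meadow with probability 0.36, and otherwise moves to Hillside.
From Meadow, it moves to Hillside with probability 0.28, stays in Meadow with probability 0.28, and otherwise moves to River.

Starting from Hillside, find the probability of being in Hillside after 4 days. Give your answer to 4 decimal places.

Propagate the distribution vector 4 days from Hillside.
After 0 days: (1.0000, 0.0000, 0.0000)
After 1 day: (0.2600, 0.3300, 0.4100)
After 2 days: (0.2979, 0.3619, 0.3402)
After 3 days: (0.2994, 0.3529, 0.3477)
After 4 days: (0.2987, 0.3541, 0.3472)
P(in Hillside after 4 days) = 0.2987

0.2987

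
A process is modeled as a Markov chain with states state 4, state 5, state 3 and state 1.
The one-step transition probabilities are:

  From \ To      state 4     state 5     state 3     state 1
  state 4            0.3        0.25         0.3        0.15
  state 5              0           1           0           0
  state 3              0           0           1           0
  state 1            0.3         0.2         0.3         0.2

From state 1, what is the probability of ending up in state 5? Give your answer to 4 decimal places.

0.4175

Let h(s) be the probability of absorption at state 5 starting from transient state s. Then h(state 5) = 1 and h(state 3) = 0. By first-step analysis:
h(state 4) = 0.3·h(state 4) + 0.25·1 + 0.3·0 + 0.15·h(state 1)
h(state 1) = 0.3·h(state 4) + 0.2·1 + 0.3·0 + 0.2·h(state 1)
Solving: h(state 4) = 0.4466, h(state 1) = 0.4175.
Starting from state 1, the probability is 0.4175.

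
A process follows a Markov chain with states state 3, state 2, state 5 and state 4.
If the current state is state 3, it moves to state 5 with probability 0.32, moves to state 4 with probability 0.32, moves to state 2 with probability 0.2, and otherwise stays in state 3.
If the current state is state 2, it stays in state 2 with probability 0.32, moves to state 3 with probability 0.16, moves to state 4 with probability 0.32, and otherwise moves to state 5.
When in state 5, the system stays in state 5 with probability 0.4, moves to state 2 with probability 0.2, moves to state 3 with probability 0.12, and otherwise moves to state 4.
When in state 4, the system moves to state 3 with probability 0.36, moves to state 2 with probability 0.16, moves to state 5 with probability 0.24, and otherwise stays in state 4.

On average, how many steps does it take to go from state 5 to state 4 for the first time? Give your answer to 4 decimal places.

3.3959

Let t(s) be the expected number of steps to first reach state 4 from state s, with t(state 4) = 0. Conditioning on the first step:
t(state 3) = 1 + 0.16·t(state 3) + 0.2·t(state 2) + 0.32·t(state 5)
t(state 2) = 1 + 0.16·t(state 3) + 0.32·t(state 2) + 0.2·t(state 5)
t(state 5) = 1 + 0.12·t(state 3) + 0.2·t(state 2) + 0.4·t(state 5)
Solving: t(state 3) = 3.2544, t(state 2) = 3.2351, t(state 5) = 3.3959.
Expected steps from state 5 to state 4: 3.3959.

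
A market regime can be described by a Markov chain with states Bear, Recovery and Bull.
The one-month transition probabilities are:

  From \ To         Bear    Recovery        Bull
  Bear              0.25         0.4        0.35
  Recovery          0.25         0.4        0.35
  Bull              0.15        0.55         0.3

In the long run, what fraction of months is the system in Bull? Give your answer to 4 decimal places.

0.3333

Let the stationary distribution be π with π = πP and π_1 + π_2 + π_3 = 1.
π_1 = 0.25·π_1 + 0.25·π_2 + 0.15·π_3
π_2 = 0.4·π_1 + 0.4·π_2 + 0.55·π_3
Solving with the normalization constraint gives π = (0.2167, 0.4500, 0.3333).
So the stationary probability of Bull is 0.3333.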